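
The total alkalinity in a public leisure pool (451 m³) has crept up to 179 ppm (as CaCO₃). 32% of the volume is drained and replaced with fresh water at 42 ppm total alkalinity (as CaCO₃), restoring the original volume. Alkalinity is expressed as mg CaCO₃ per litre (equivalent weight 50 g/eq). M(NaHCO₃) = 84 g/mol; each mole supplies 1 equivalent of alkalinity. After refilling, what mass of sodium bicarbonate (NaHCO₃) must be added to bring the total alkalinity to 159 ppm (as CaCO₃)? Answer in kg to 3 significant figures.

18.1 kg

Volume: 451 m³ = 451,000 L.
After draining 32% and refilling: 179 × 0.68 + 42 × 0.32 = 135.16 ppm.
Deficit to target: 159 − 135.16 = 23.84 mg/L.
As CaCO₃: 23.84 mg/L × 451,000 L = 10,750 g; ÷ 50 g/eq ÷ 1 = 215 mol NaHCO₃.
Mass: 215 × 84 = 18,060 g.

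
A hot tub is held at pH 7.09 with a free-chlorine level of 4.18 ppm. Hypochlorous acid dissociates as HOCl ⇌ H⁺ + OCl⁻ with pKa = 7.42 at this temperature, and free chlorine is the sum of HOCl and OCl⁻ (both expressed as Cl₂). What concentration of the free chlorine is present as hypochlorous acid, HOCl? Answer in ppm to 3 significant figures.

[OCl⁻]/[HOCl] = 10^(pH − pKa) = 10^(7.09 − 7.42) = 10^-0.33 = 0.4677.
Fraction as HOCl = 1 / (1 + 0.4677) = 0.6813.
HOCl = 0.6813 × 4.18 ppm = 2.848 ppm.

2.85 ppm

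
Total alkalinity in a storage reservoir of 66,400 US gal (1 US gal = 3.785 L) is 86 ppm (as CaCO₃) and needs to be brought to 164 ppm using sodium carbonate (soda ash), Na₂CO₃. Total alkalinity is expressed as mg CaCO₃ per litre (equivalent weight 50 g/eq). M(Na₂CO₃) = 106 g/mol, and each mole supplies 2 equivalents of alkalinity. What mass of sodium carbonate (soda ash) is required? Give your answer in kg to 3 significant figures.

20.8 kg

Volume: 66,400 US gal × 3.785 L/gal = 251,324 L.
Alkalinity to add: (164 − 86) = 78 mg/L as CaCO₃ × 251,324 L = 19,600 g as CaCO₃.
Equivalents: 19,600 g ÷ 50 g/eq = 392.1 eq.
Each mole of Na₂CO₃ supplies 2 eq, so 392.1 / 2 = 196 mol.
Mass: 196 mol × 106 g/mol = 20,780 g.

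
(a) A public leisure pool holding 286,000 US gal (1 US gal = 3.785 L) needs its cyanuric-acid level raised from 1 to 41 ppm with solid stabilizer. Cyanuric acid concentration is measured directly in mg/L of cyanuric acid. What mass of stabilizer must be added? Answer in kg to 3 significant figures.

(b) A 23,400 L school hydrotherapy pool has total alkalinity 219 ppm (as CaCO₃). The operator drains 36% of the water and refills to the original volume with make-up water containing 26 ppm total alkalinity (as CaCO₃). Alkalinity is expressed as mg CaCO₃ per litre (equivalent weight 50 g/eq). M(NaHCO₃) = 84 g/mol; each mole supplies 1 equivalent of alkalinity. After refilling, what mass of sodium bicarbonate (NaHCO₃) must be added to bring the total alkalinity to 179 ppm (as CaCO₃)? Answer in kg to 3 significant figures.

(a) Volume: 286,000 US gal × 3.785 L/gal = 1,082,510 L.
(a) CYA to add: (41 − 1) = 40 mg/L × 1,082,510 L = 43,300 g cyanuric acid.

(b) After draining 36% and refilling: 219 × 0.64 + 26 × 0.36 = 149.52 ppm.
(b) Deficit to target: 179 − 149.52 = 29.48 mg/L.
(b) As CaCO₃: 29.48 mg/L × 23,400 L = 689.8 g; ÷ 50 g/eq ÷ 1 = 13.8 mol NaHCO₃.
(b) Mass: 13.8 × 84 = 1159 g.

(a) 43.3 kg; (b) 1.16 kg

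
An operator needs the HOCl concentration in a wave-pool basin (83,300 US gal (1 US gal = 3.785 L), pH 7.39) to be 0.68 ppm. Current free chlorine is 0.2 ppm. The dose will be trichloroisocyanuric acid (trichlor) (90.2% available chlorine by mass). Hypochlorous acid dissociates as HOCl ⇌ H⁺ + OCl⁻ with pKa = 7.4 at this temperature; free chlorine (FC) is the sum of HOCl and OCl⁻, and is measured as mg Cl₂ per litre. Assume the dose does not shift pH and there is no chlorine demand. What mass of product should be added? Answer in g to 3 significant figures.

Volume: 83,300 US gal × 3.785 L/gal = 315,290 L.
[OCl⁻]/[HOCl] = 10^(pH − pKa) = 10^(7.39 − 7.4) = 0.9772; fraction as HOCl = 1/(1 + 0.9772) = 0.5058.
Free chlorine required for 0.68 ppm HOCl: 0.68 / 0.5058 = 1.345 ppm.
FC to add: 1.345 − 0.2 = 1.145 mg/L as Cl₂.
Cl₂ equivalent: 1.145 mg/L × 315,290 L = 360.9 g.
Product at 90.2% available Cl: 360.9 / 0.902 = 400.1 g.

400 g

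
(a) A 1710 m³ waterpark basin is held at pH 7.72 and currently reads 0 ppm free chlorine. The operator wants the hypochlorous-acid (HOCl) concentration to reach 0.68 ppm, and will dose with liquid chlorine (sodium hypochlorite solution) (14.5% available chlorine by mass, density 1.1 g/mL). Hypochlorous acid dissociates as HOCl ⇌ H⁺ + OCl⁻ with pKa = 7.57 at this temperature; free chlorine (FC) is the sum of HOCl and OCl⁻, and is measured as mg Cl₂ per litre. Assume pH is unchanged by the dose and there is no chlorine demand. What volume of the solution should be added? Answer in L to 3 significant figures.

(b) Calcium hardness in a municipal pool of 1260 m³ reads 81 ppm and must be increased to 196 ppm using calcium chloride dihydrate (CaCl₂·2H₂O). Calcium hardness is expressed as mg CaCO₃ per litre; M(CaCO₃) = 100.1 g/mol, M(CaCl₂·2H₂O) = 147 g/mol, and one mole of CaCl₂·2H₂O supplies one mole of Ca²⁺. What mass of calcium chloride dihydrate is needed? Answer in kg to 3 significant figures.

(a) Volume: 1710 m³ = 1,710,000 L.
(a) [OCl⁻]/[HOCl] = 10^(pH − pKa) = 10^(7.72 − 7.57) = 1.413; fraction as HOCl = 1/(1 + 1.413) = 0.4145.
(a) Free chlorine required for 0.68 ppm HOCl: 0.68 / 0.4145 = 1.641 ppm.
(a) FC to add: 1.641 − 0 = 1.641 mg/L as Cl₂.
(a) Cl₂ equivalent: 1.641 mg/L × 1,710,000 L = 2805 g.
(a) Product at 14.5% available Cl: 2805 / 0.145 = 19,350 g.
(a) Volume: 19,350 g ÷ 1.1 g/mL = 17,590 mL.

(b) Volume: 1260 m³ = 1,260,000 L.
(b) Hardness to add: (196 − 81) = 115 mg/L as CaCO₃ × 1,260,000 L = 144,900 g as CaCO₃.
(b) Moles of Ca²⁺ (1 mol Ca²⁺ ≡ 1 mol CaCO₃): 144,900 / 100.1 g/mol = 1448 mol.
(b) Mass of CaCl₂·2H₂O: 1448 × 147 = 212,800 g.

(a) 17.6 L; (b) 213 kg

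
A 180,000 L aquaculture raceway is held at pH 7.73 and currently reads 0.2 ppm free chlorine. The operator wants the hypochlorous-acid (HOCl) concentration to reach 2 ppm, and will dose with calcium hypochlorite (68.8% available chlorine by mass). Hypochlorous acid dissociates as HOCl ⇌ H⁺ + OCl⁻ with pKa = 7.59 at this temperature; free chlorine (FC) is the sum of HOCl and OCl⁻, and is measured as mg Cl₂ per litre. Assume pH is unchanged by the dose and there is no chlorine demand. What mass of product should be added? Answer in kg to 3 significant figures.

[OCl⁻]/[HOCl] = 10^(pH − pKa) = 10^(7.73 − 7.59) = 1.38; fraction as HOCl = 1/(1 + 1.38) = 0.4201.
Free chlorine required for 2 ppm HOCl: 2 / 0.4201 = 4.761 ppm.
FC to add: 4.761 − 0.2 = 4.561 mg/L as Cl₂.
Cl₂ equivalent: 4.561 mg/L × 180,000 L = 820.9 g.
Product at 68.8% available Cl: 820.9 / 0.688 = 1193 g.

1.19 kg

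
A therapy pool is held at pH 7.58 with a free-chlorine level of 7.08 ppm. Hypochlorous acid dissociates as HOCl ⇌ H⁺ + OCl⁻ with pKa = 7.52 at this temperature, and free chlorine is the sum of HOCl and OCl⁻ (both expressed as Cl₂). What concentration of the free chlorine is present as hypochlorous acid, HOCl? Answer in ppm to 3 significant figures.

3.30 ppm

[OCl⁻]/[HOCl] = 10^(pH − pKa) = 10^(7.58 − 7.52) = 10^0.06 = 1.148.
Fraction as HOCl = 1 / (1 + 1.148) = 0.4655.
HOCl = 0.4655 × 7.08 ppm = 3.296 ppm.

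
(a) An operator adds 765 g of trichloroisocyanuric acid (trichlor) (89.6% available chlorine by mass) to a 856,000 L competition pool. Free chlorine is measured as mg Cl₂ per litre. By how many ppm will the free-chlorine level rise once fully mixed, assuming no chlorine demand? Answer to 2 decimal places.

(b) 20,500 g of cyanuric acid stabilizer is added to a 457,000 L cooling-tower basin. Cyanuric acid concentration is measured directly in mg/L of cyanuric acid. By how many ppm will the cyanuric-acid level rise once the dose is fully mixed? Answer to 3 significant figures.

(a) Available chlorine delivered: 765 g × 0.896 = 685.4 g as Cl₂.
(a) Concentration rise: 685.4 g / 856,000 L = 0.8007 mg/L = 0.80 ppm.

(b) Rise: 20,500 g / 457,000 L × 1000 = 44.86 mg/L.

(a) 0.80 ppm; (b) 44.9 ppm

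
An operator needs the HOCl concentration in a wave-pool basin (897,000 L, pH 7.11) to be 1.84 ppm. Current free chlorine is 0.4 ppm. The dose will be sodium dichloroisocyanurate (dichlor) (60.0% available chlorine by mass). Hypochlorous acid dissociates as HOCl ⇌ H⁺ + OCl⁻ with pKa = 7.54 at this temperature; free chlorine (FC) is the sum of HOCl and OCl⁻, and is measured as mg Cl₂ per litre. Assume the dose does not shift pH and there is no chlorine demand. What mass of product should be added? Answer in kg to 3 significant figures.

[OCl⁻]/[HOCl] = 10^(pH − pKa) = 10^(7.11 − 7.54) = 0.3715; fraction as HOCl = 1/(1 + 0.3715) = 0.7291.
Free chlorine required for 1.84 ppm HOCl: 1.84 / 0.7291 = 2.524 ppm.
FC to add: 2.524 − 0.4 = 2.124 mg/L as Cl₂.
Cl₂ equivalent: 2.124 mg/L × 897,000 L = 1905 g.
Product at 60.0% available Cl: 1905 / 0.6 = 3175 g.

3.17 kg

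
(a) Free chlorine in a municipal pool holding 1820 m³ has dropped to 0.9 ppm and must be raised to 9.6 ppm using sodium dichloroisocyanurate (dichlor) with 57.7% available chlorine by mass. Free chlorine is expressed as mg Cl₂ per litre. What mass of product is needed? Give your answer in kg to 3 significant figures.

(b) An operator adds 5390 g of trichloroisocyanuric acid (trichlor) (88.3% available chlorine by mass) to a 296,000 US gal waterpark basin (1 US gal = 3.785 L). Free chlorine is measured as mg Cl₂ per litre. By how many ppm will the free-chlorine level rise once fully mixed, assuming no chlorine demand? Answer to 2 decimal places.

(a) Volume: 1820 m³ = 1,820,000 L.
(a) Chlorine deficit: 9.6 − 0.9 = 8.7 ppm = 8.7 mg/L as Cl₂.
(a) Cl₂ equivalent needed: 8.7 mg/L × 1,820,000 L = 15,830,000 mg = 15,830 g.
(a) Product at 57.7% available chlorine: 15,830 / 0.577 = 27,440 g.

(b) Volume: 296,000 US gal × 3.785 L/gal = 1,120,360 L.
(b) Available chlorine delivered: 5390 g × 0.883 = 4759 g as Cl₂.
(b) Concentration rise: 4759 g / 1,120,360 L = 4.248 mg/L = 4.25 ppm.

(a) 27.4 kg; (b) 4.25 ppm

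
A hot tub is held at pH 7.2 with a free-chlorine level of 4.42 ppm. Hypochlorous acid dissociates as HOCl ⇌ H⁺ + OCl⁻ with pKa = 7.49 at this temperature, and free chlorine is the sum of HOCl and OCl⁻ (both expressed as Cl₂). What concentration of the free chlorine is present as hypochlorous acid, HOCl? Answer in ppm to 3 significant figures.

2.92 ppm

[OCl⁻]/[HOCl] = 10^(pH − pKa) = 10^(7.2 − 7.49) = 10^-0.29 = 0.5129.
Fraction as HOCl = 1 / (1 + 0.5129) = 0.661.
HOCl = 0.661 × 4.42 ppm = 2.922 ppm.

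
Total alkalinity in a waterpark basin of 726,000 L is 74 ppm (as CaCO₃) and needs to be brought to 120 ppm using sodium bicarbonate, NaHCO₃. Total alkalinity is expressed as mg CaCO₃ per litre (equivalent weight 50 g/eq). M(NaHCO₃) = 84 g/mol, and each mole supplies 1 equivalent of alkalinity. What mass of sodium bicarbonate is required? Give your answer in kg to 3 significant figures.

Alkalinity to add: (120 − 74) = 46 mg/L as CaCO₃ × 726,000 L = 33,400 g as CaCO₃.
Equivalents: 33,400 g ÷ 50 g/eq = 667.9 eq.
NaHCO₃ supplies 1 eq per mole → 667.9 mol.
Mass: 667.9 mol × 84 g/mol = 56,110 g.

56.1 kg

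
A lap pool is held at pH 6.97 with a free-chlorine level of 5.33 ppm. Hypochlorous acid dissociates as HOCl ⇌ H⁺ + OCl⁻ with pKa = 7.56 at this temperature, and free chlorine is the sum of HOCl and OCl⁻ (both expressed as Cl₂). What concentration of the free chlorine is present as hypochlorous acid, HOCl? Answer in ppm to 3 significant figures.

4.24 ppm

[OCl⁻]/[HOCl] = 10^(pH − pKa) = 10^(6.97 − 7.56) = 10^-0.59 = 0.257.
Fraction as HOCl = 1 / (1 + 0.257) = 0.7955.
HOCl = 0.7955 × 5.33 ppm = 4.24 ppm.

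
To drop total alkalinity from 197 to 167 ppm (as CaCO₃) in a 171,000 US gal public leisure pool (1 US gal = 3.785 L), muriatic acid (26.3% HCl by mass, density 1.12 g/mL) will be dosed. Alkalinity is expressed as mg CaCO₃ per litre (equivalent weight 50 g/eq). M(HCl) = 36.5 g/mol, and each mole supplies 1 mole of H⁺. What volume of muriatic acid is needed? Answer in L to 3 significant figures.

Volume: 171,000 US gal × 3.785 L/gal = 647,235 L.
Alkalinity to neutralize: (197 − 167) = 30 mg/L as CaCO₃ × 647,235 L = 19,420 g as CaCO₃.
Equivalents of H⁺ required: 19,420 ÷ 50 g/eq = 388.3 eq = 388.3 mol HCl.
Mass of HCl: 388.3 × 36.5 = 14,170 g.
Mass of 26.3% solution: 14,170 / 0.263 = 53,900 g.
Volume: 53,900 g ÷ 1.12 g/mL = 48,120 mL.

48.1 L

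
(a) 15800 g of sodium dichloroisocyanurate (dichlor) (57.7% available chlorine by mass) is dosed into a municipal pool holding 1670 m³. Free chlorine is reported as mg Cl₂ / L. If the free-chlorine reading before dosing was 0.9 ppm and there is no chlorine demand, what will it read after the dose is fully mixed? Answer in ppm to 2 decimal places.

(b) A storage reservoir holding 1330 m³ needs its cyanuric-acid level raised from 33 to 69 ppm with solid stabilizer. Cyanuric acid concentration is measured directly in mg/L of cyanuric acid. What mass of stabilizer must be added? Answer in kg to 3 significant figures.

(a) 6.36 ppm; (b) 47.9 kg

(a) Volume: 1670 m³ = 1,670,000 L.
(a) Available chlorine delivered: 15,800 g × 0.577 = 9117 g as Cl₂.
(a) Concentration rise: 9117 g / 1,670,000 L = 5.459 mg/L = 5.46 ppm.
(a) Final FC: 0.9 + 5.46 = 6.36 ppm.

(b) Volume: 1330 m³ = 1,330,000 L.
(b) CYA to add: (69 − 33) = 36 mg/L × 1,330,000 L = 47,880 g cyanuric acid.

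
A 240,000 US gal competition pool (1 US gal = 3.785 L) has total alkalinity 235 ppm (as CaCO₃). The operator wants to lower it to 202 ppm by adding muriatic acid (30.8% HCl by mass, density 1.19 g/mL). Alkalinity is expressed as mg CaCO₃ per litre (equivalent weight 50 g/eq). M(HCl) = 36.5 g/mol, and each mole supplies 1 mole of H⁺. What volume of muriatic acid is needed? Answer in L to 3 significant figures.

59.7 L

Volume: 240,000 US gal × 3.785 L/gal = 908,400 L.
Alkalinity to neutralize: (235 − 202) = 33 mg/L as CaCO₃ × 908,400 L = 29,980 g as CaCO₃.
Equivalents of H⁺ required: 29,980 ÷ 50 g/eq = 599.5 eq = 599.5 mol HCl.
Mass of HCl: 599.5 × 36.5 = 21,880 g.
Mass of 30.8% solution: 21,880 / 0.308 = 71,050 g.
Volume: 71,050 g ÷ 1.19 g/mL = 59,710 mL.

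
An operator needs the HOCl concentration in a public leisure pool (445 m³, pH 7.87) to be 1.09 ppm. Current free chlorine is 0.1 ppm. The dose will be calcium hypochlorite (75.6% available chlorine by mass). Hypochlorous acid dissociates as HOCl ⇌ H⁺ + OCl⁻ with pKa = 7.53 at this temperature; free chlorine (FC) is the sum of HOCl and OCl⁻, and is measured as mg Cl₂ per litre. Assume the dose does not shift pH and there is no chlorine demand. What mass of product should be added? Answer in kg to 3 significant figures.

Volume: 445 m³ = 445,000 L.
[OCl⁻]/[HOCl] = 10^(pH − pKa) = 10^(7.87 − 7.53) = 2.188; fraction as HOCl = 1/(1 + 2.188) = 0.3137.
Free chlorine required for 1.09 ppm HOCl: 1.09 / 0.3137 = 3.475 ppm.
FC to add: 3.475 − 0.1 = 3.375 mg/L as Cl₂.
Cl₂ equivalent: 3.375 mg/L × 445,000 L = 1502 g.
Product at 75.6% available Cl: 1502 / 0.756 = 1986 g.

1.99 kg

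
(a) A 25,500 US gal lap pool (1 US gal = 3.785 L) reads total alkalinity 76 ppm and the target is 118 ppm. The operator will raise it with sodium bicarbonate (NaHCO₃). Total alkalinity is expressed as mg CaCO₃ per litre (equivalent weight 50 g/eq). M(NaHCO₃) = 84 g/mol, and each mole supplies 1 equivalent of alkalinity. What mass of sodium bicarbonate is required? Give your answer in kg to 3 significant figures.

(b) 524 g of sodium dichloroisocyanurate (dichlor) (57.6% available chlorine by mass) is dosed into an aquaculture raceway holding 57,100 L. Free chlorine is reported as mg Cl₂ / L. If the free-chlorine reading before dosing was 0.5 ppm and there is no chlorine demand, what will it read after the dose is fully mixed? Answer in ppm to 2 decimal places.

(a) Volume: 25,500 US gal × 3.785 L/gal = 96,518 L.
(a) Alkalinity to add: (118 − 76) = 42 mg/L as CaCO₃ × 96,518 L = 4054 g as CaCO₃.
(a) Equivalents: 4054 g ÷ 50 g/eq = 81.07 eq.
(a) NaHCO₃ supplies 1 eq per mole → 81.07 mol.
(a) Mass: 81.07 mol × 84 g/mol = 6810 g.

(b) Available chlorine delivered: 524 g × 0.576 = 301.8 g as Cl₂.
(b) Concentration rise: 301.8 g / 57,100 L = 5.286 mg/L = 5.29 ppm.
(b) Final FC: 0.5 + 5.29 = 5.79 ppm.

(a) 6.81 kg; (b) 5.79 ppm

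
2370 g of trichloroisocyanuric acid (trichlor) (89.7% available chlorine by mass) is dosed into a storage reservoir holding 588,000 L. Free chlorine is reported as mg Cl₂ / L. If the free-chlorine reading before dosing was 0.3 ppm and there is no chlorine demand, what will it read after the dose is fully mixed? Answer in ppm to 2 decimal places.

3.92 ppm

Available chlorine delivered: 2370 g × 0.897 = 2126 g as Cl₂.
Concentration rise: 2126 g / 588,000 L = 3.615 mg/L = 3.62 ppm.
Final FC: 0.3 + 3.62 = 3.92 ppm.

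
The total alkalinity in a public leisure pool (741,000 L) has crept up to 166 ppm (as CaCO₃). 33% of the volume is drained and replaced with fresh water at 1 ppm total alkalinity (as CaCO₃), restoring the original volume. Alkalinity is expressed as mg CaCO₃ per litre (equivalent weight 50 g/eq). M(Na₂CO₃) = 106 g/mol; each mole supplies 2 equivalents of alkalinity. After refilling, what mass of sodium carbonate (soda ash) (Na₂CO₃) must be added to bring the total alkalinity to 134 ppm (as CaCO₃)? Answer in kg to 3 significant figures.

17.6 kg

After draining 33% and refilling: 166 × 0.67 + 1 × 0.33 = 111.55 ppm.
Deficit to target: 134 − 111.55 = 22.45 mg/L.
As CaCO₃: 22.45 mg/L × 741,000 L = 16,640 g; ÷ 50 g/eq ÷ 2 = 166.4 mol Na₂CO₃.
Mass: 166.4 × 106 = 17,630 g.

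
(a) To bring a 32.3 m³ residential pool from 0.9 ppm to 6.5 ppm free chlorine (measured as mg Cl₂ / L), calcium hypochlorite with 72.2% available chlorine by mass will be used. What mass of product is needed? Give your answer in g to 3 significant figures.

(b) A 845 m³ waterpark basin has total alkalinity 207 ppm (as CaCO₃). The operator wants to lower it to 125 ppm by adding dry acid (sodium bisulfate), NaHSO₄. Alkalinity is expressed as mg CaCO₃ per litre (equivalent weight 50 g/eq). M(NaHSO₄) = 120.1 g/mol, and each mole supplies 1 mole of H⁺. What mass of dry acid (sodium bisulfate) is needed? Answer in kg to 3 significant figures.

(a) 251 g; (b) 166 kg

(a) Volume: 32.3 m³ = 32,300 L.
(a) Chlorine deficit: 6.5 − 0.9 = 5.6 ppm = 5.6 mg/L as Cl₂.
(a) Cl₂ equivalent needed: 5.6 mg/L × 32,300 L = 180,900 mg = 180.9 g.
(a) Product at 72.2% available chlorine: 180.9 / 0.722 = 250.5 g.

(b) Volume: 845 m³ = 845,000 L.
(b) Alkalinity to neutralize: (207 − 125) = 82 mg/L as CaCO₃ × 845,000 L = 69,290 g as CaCO₃.
(b) Equivalents of H⁺ required: 69,290 ÷ 50 g/eq = 1386 eq = 1386 mol NaHSO₄.
(b) Mass of NaHSO₄: 1386 × 120.1 = 166,400 g.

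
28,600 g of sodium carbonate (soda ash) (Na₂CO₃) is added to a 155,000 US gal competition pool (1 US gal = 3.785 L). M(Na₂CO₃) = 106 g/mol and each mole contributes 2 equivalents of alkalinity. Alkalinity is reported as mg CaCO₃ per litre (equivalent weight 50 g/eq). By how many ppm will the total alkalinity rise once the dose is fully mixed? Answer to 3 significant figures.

46.0 ppm

Volume: 155,000 US gal × 3.785 L/gal = 586,675 L.
Moles of Na₂CO₃: 28,600 g ÷ 106 g/mol = 269.8 mol → 539.6 eq of alkalinity.
As CaCO₃: 539.6 eq × 50 g/eq = 26,980 g.
Rise: 26,980 g / 586,675 L × 1000 = 45.99 mg/L.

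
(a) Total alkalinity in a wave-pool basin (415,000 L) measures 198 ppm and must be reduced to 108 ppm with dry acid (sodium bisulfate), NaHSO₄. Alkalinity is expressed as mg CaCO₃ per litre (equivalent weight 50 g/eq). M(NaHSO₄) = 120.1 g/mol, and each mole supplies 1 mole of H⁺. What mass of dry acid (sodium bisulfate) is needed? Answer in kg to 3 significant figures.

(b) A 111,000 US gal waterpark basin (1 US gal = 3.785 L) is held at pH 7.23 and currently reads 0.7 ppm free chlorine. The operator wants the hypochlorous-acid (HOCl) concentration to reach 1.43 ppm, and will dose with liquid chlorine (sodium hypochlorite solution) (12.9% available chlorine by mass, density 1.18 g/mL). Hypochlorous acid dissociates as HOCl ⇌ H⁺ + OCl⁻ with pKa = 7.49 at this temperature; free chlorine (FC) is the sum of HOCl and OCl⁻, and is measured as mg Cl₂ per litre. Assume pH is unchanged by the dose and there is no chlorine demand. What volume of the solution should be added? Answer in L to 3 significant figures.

(a) Alkalinity to neutralize: (198 − 108) = 90 mg/L as CaCO₃ × 415,000 L = 37,350 g as CaCO₃.
(a) Equivalents of H⁺ required: 37,350 ÷ 50 g/eq = 747 eq = 747 mol NaHSO₄.
(a) Mass of NaHSO₄: 747 × 120.1 = 89,710 g.

(b) Volume: 111,000 US gal × 3.785 L/gal = 420,135 L.
(b) [OCl⁻]/[HOCl] = 10^(pH − pKa) = 10^(7.23 − 7.49) = 0.5495; fraction as HOCl = 1/(1 + 0.5495) = 0.6454.
(b) Free chlorine required for 1.43 ppm HOCl: 1.43 / 0.6454 = 2.216 ppm.
(b) FC to add: 2.216 − 0.7 = 1.516 mg/L as Cl₂.
(b) Cl₂ equivalent: 1.516 mg/L × 420,135 L = 636.9 g.
(b) Product at 12.9% available Cl: 636.9 / 0.129 = 4937 g.
(b) Volume: 4937 g ÷ 1.18 g/mL = 4184 mL.

(a) 89.7 kg; (b) 4.18 L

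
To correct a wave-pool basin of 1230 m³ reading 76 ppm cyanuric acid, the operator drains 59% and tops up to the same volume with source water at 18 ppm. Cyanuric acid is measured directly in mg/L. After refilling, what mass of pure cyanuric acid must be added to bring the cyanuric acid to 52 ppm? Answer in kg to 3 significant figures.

12.6 kg

Volume: 1230 m³ = 1,230,000 L.
After draining 59% and refilling: 76 × 0.41 + 18 × 0.59 = 41.78 ppm.
Deficit to target: 52 − 41.78 = 10.22 mg/L.
Mass: 10.22 mg/L × 1,230,000 L = 12,570 g cyanuric acid.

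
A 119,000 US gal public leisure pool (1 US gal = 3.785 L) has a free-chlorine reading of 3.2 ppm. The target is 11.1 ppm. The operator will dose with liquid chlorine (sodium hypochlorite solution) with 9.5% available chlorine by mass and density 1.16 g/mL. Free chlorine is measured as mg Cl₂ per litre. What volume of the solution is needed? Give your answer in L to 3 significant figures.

Volume: 119,000 US gal × 3.785 L/gal = 450,415 L.
Chlorine deficit: 11.1 − 3.2 = 7.9 ppm = 7.9 mg/L as Cl₂.
Cl₂ equivalent needed: 7.9 mg/L × 450,415 L = 3,558,000 mg = 3558 g.
Product at 9.5% available chlorine: 3558 / 0.095 = 37,460 g.
Volume at density 1.16 g/mL: 37,460 g ÷ 1.16 g/mL = 32,290 mL.

32.3 L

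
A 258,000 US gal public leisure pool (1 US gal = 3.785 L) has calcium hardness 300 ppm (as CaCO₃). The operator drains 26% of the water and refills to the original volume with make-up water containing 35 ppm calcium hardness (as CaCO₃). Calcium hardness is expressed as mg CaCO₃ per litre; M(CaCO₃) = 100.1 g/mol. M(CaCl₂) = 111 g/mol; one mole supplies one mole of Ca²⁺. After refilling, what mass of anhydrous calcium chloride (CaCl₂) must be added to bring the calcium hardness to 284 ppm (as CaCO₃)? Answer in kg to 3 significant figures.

Volume: 258,000 US gal × 3.785 L/gal = 976,530 L.
After draining 26% and refilling: 300 × 0.74 + 35 × 0.26 = 231.1 ppm.
Deficit to target: 284 − 231.1 = 52.9 mg/L.
As CaCO₃: 52.9 mg/L × 976,530 L = 51,660 g; ÷ 100.1 = 516.1 mol Ca²⁺.
Mass: 516.1 × 111 = 57,280 g.

57.3 kg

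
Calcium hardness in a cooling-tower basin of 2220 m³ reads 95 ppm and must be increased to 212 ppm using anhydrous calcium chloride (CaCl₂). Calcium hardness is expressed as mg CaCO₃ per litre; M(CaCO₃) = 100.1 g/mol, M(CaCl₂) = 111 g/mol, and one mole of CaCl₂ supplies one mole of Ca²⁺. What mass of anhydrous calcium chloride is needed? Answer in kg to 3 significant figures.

288 kg

Volume: 2220 m³ = 2,220,000 L.
Hardness to add: (212 − 95) = 117 mg/L as CaCO₃ × 2,220,000 L = 259,700 g as CaCO₃.
Moles of Ca²⁺ (1 mol Ca²⁺ ≡ 1 mol CaCO₃): 259,700 / 100.1 g/mol = 2595 mol.
Mass of CaCl₂: 2595 × 111 = 288,000 g.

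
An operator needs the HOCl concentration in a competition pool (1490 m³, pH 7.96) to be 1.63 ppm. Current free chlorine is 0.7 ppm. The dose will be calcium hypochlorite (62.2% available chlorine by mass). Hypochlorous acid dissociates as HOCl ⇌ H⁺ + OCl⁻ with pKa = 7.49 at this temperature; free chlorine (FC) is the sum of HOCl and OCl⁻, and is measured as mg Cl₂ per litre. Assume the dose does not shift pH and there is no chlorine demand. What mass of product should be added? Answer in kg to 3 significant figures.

13.8 kg

Volume: 1490 m³ = 1,490,000 L.
[OCl⁻]/[HOCl] = 10^(pH − pKa) = 10^(7.96 − 7.49) = 2.951; fraction as HOCl = 1/(1 + 2.951) = 0.2531.
Free chlorine required for 1.63 ppm HOCl: 1.63 / 0.2531 = 6.44 ppm.
FC to add: 6.44 − 0.7 = 5.74 mg/L as Cl₂.
Cl₂ equivalent: 5.74 mg/L × 1,490,000 L = 8553 g.
Product at 62.2% available Cl: 8553 / 0.622 = 13,750 g.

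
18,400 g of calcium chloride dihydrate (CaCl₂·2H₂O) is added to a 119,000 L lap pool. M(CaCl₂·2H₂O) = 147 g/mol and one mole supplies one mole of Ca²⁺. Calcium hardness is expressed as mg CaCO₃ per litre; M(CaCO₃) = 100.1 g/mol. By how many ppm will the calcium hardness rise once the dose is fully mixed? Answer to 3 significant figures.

Moles of Ca²⁺: 18,400 g ÷ 147 g/mol = 125.2 mol.
As CaCO₃: 125.2 mol × 100.1 g/mol = 12,530 g.
Rise: 12,530 g / 119,000 L × 1000 = 105.3 mg/L.

105 ppm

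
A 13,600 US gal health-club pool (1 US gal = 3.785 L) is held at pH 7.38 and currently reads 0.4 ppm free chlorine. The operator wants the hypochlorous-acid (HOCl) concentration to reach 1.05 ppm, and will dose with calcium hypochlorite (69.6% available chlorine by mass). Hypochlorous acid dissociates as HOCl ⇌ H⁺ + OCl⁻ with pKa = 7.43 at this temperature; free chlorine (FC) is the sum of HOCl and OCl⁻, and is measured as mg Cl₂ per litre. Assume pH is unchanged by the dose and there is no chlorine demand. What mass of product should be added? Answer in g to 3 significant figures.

Volume: 13,600 US gal × 3.785 L/gal = 51,476 L.
[OCl⁻]/[HOCl] = 10^(pH − pKa) = 10^(7.38 − 7.43) = 0.8913; fraction as HOCl = 1/(1 + 0.8913) = 0.5288.
Free chlorine required for 1.05 ppm HOCl: 1.05 / 0.5288 = 1.986 ppm.
FC to add: 1.986 − 0.4 = 1.586 mg/L as Cl₂.
Cl₂ equivalent: 1.586 mg/L × 51,476 L = 81.63 g.
Product at 69.6% available Cl: 81.63 / 0.696 = 117.3 g.

117 g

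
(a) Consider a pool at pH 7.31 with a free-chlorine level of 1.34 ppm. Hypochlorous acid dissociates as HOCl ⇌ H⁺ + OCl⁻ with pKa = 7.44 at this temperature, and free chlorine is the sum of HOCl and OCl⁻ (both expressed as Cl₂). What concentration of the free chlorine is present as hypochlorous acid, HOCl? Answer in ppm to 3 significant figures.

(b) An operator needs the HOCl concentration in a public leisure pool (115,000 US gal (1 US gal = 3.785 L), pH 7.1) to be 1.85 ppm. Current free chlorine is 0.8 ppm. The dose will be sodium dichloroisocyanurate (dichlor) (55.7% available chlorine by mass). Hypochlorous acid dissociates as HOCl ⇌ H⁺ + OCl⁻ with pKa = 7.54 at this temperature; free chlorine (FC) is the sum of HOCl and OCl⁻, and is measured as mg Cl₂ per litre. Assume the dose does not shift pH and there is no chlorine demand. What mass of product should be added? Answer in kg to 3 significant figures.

(a) [OCl⁻]/[HOCl] = 10^(pH − pKa) = 10^(7.31 − 7.44) = 10^-0.13 = 0.7413.
(a) Fraction as HOCl = 1 / (1 + 0.7413) = 0.5743.
(a) HOCl = 0.5743 × 1.34 ppm = 0.7695 ppm.

(b) Volume: 115,000 US gal × 3.785 L/gal = 435,275 L.
(b) [OCl⁻]/[HOCl] = 10^(pH − pKa) = 10^(7.1 − 7.54) = 0.3631; fraction as HOCl = 1/(1 + 0.3631) = 0.7336.
(b) Free chlorine required for 1.85 ppm HOCl: 1.85 / 0.7336 = 2.522 ppm.
(b) FC to add: 2.522 − 0.8 = 1.722 mg/L as Cl₂.
(b) Cl₂ equivalent: 1.722 mg/L × 435,275 L = 749.4 g.
(b) Product at 55.7% available Cl: 749.4 / 0.557 = 1345 g.

(a) 0.770 ppm; (b) 1.35 kg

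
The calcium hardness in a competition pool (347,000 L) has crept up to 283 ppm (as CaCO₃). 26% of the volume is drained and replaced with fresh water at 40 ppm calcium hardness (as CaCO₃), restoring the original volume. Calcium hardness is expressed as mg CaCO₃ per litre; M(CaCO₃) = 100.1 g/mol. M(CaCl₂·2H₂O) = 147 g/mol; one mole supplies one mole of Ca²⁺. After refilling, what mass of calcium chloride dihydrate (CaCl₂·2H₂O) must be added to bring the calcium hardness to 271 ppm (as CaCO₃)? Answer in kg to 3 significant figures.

After draining 26% and refilling: 283 × 0.74 + 40 × 0.26 = 219.82 ppm.
Deficit to target: 271 − 219.82 = 51.18 mg/L.
As CaCO₃: 51.18 mg/L × 347,000 L = 17,760 g; ÷ 100.1 = 177.4 mol Ca²⁺.
Mass: 177.4 × 147 = 26,080 g.

26.1 kg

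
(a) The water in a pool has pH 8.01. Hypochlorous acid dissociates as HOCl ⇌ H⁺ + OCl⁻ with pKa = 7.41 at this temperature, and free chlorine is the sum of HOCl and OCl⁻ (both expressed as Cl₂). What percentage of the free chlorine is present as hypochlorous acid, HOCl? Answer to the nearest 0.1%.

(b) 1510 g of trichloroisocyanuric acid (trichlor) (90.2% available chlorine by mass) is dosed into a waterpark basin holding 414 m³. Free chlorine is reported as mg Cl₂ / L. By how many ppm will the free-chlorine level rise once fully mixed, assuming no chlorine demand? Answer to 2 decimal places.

(a) 20.1%; (b) 3.29 ppm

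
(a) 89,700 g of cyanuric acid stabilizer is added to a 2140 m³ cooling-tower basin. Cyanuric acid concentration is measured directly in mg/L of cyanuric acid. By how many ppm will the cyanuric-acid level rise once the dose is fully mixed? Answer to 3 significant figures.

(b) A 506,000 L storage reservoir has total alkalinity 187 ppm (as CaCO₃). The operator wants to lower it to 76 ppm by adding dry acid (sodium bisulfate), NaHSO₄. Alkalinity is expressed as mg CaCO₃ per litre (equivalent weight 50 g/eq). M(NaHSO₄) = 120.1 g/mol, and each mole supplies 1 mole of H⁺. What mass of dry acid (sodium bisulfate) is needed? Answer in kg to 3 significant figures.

(a) Volume: 2140 m³ = 2,140,000 L.
(a) Rise: 89,700 g / 2,140,000 L × 1000 = 41.92 mg/L.

(b) Alkalinity to neutralize: (187 − 76) = 111 mg/L as CaCO₃ × 506,000 L = 56,170 g as CaCO₃.
(b) Equivalents of H⁺ required: 56,170 ÷ 50 g/eq = 1123 eq = 1123 mol NaHSO₄.
(b) Mass of NaHSO₄: 1123 × 120.1 = 134,900 g.

(a) 41.9 ppm; (b) 135 kg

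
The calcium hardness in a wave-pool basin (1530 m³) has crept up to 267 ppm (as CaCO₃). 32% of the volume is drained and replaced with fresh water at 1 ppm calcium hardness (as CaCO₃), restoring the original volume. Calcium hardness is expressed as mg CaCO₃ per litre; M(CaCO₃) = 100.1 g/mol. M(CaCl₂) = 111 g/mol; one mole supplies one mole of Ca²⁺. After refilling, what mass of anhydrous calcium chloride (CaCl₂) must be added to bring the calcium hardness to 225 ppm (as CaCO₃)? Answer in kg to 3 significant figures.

Volume: 1530 m³ = 1,530,000 L.
After draining 32% and refilling: 267 × 0.68 + 1 × 0.32 = 181.88 ppm.
Deficit to target: 225 − 181.88 = 43.12 mg/L.
As CaCO₃: 43.12 mg/L × 1,530,000 L = 65,970 g; ÷ 100.1 = 659.1 mol Ca²⁺.
Mass: 659.1 × 111 = 73,160 g.

73.2 kg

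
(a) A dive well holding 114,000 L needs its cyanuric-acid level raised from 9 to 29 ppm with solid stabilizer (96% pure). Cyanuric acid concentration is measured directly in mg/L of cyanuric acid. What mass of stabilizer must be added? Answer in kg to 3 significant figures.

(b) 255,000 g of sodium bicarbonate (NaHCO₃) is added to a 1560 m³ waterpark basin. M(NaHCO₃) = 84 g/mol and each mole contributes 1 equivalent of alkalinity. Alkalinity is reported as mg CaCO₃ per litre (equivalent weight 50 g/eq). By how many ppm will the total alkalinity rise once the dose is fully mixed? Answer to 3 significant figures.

(a) CYA to add: (29 − 9) = 20 mg/L × 114,000 L = 2280 g cyanuric acid.
(a) At 96% purity: 2280 / 0.96 = 2375 g product.

(b) Volume: 1560 m³ = 1,560,000 L.
(b) Moles of NaHCO₃: 255,000 g ÷ 84 g/mol = 3036 mol → 3036 eq of alkalinity.
(b) As CaCO₃: 3036 eq × 50 g/eq = 151,800 g.
(b) Rise: 151,800 g / 1,560,000 L × 1000 = 97.3 mg/L.

(a) 2.38 kg; (b) 97.3 ppm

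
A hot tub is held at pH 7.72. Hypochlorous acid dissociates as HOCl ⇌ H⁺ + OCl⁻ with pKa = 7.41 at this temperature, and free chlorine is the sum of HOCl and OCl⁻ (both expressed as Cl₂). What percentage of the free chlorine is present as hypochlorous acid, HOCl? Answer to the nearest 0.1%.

32.9%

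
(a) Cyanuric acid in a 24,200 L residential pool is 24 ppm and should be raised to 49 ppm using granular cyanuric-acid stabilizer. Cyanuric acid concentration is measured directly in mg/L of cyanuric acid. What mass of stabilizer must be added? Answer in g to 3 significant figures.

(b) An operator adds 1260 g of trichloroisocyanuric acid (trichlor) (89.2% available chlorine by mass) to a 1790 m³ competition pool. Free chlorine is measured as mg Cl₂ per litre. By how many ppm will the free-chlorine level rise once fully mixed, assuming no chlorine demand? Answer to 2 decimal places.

(a) CYA to add: (49 − 24) = 25 mg/L × 24,200 L = 605 g cyanuric acid.

(b) Volume: 1790 m³ = 1,790,000 L.
(b) Available chlorine delivered: 1260 g × 0.892 = 1124 g as Cl₂.
(b) Concentration rise: 1124 g / 1,790,000 L = 0.6279 mg/L = 0.63 ppm.

(a) 605 g; (b) 0.63 ppm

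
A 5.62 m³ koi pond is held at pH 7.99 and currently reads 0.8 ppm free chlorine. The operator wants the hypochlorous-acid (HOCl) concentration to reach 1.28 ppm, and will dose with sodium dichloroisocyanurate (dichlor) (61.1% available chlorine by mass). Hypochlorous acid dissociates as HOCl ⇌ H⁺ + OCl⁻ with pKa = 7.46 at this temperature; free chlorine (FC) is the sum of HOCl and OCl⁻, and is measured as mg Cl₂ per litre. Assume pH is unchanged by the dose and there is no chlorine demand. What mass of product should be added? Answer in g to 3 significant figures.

44.3 g

Volume: 5.62 m³ = 5,620 L.
[OCl⁻]/[HOCl] = 10^(pH − pKa) = 10^(7.99 − 7.46) = 3.388; fraction as HOCl = 1/(1 + 3.388) = 0.2279.
Free chlorine required for 1.28 ppm HOCl: 1.28 / 0.2279 = 5.617 ppm.
FC to add: 5.617 − 0.8 = 4.817 mg/L as Cl₂.
Cl₂ equivalent: 4.817 mg/L × 5,620 L = 27.07 g.
Product at 61.1% available Cl: 27.07 / 0.611 = 44.31 g.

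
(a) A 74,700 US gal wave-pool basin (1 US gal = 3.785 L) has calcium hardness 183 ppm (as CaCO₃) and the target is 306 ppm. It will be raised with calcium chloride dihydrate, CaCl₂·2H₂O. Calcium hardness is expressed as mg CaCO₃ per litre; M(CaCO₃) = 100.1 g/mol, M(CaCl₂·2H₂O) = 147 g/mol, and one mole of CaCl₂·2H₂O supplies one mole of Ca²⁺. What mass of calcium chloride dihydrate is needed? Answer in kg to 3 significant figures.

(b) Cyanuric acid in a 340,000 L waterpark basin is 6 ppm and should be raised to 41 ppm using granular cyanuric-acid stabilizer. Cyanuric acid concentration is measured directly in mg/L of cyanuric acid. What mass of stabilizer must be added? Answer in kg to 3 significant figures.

(a) 51.1 kg; (b) 11.9 kg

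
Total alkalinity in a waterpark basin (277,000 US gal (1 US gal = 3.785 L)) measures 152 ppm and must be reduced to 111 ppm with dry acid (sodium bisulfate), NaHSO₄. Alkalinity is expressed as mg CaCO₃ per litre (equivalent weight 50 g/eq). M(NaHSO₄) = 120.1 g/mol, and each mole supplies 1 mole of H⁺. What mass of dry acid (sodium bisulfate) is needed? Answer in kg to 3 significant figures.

103 kg

Volume: 277,000 US gal × 3.785 L/gal = 1,048,445 L.
Alkalinity to neutralize: (152 − 111) = 41 mg/L as CaCO₃ × 1,048,445 L = 42,990 g as CaCO₃.
Equivalents of H⁺ required: 42,990 ÷ 50 g/eq = 859.7 eq = 859.7 mol NaHSO₄.
Mass of NaHSO₄: 859.7 × 120.1 = 103,300 g.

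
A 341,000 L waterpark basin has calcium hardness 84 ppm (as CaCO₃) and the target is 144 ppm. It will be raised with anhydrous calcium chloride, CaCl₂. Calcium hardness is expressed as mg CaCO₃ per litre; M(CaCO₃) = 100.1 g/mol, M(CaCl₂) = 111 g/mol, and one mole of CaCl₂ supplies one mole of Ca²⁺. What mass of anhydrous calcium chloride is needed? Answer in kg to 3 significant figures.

Hardness to add: (144 − 84) = 60 mg/L as CaCO₃ × 341,000 L = 20,460 g as CaCO₃.
Moles of Ca²⁺ (1 mol Ca²⁺ ≡ 1 mol CaCO₃): 20,460 / 100.1 g/mol = 204.4 mol.
Mass of CaCl₂: 204.4 × 111 = 22,690 g.

22.7 kg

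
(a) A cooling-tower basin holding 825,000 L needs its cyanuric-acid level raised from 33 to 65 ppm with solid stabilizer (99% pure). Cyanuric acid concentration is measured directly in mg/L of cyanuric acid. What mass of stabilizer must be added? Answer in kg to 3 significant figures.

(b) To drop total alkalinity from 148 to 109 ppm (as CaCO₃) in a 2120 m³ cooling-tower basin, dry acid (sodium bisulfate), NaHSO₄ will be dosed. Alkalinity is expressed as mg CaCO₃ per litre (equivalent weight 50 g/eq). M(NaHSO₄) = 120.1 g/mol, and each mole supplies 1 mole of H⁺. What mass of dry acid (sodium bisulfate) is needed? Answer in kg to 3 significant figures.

(a) 26.7 kg; (b) 199 kg

(a) CYA to add: (65 − 33) = 32 mg/L × 825,000 L = 26,400 g cyanuric acid.
(a) At 99% purity: 26,400 / 0.99 = 26,670 g product.

(b) Volume: 2120 m³ = 2,120,000 L.
(b) Alkalinity to neutralize: (148 − 109) = 39 mg/L as CaCO₃ × 2,120,000 L = 82,680 g as CaCO₃.
(b) Equivalents of H⁺ required: 82,680 ÷ 50 g/eq = 1654 eq = 1654 mol NaHSO₄.
(b) Mass of NaHSO₄: 1654 × 120.1 = 198,600 g.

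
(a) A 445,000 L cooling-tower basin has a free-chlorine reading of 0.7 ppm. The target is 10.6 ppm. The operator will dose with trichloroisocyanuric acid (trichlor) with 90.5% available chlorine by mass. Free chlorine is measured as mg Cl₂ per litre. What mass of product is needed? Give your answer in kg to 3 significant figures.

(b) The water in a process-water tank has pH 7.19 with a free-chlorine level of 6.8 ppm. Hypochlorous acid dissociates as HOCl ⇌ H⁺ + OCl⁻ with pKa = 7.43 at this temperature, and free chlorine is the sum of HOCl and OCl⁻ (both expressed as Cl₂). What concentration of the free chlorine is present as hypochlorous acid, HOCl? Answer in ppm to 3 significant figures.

(a) Chlorine deficit: 10.6 − 0.7 = 9.9 ppm = 9.9 mg/L as Cl₂.
(a) Cl₂ equivalent needed: 9.9 mg/L × 445,000 L = 4,406,000 mg = 4406 g.
(a) Product at 90.5% available chlorine: 4406 / 0.905 = 4868 g.

(b) [OCl⁻]/[HOCl] = 10^(pH − pKa) = 10^(7.19 − 7.43) = 10^-0.24 = 0.5754.
(b) Fraction as HOCl = 1 / (1 + 0.5754) = 0.6347.
(b) HOCl = 0.6347 × 6.8 ppm = 4.316 ppm.

(a) 4.87 kg; (b) 4.32 ppm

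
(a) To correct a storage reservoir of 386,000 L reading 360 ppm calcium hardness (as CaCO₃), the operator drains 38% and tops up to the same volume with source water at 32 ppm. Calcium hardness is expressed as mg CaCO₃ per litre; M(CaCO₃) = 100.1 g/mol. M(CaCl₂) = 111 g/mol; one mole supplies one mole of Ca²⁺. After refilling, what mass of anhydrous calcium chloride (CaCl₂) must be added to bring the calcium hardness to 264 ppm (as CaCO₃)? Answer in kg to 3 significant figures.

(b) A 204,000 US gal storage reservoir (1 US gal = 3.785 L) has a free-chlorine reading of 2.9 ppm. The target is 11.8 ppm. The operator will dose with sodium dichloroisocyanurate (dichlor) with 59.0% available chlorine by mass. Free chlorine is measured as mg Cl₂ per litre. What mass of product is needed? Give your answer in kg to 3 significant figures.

(a) After draining 38% and refilling: 360 × 0.62 + 32 × 0.38 = 235.36 ppm.
(a) Deficit to target: 264 − 235.36 = 28.64 mg/L.
(a) As CaCO₃: 28.64 mg/L × 386,000 L = 11,060 g; ÷ 100.1 = 110.4 mol Ca²⁺.
(a) Mass: 110.4 × 111 = 12,260 g.

(b) Volume: 204,000 US gal × 3.785 L/gal = 772,140 L.
(b) Chlorine deficit: 11.8 − 2.9 = 8.9 ppm = 8.9 mg/L as Cl₂.
(b) Cl₂ equivalent needed: 8.9 mg/L × 772,140 L = 6,872,000 mg = 6872 g.
(b) Product at 59.0% available chlorine: 6872 / 0.59 = 11,650 g.

(a) 12.3 kg; (b) 11.6 kg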